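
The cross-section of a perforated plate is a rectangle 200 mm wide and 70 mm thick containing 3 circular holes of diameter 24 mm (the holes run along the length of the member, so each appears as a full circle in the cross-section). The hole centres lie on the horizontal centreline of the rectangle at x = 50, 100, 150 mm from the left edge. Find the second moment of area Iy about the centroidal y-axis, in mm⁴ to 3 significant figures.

Break the section into simple shapes (no overlaps), measuring from the bottom-left corner of the bounding box.
Plate: 200 × 70, A = 14 000 mm², x = 100 mm, Ī = 46 666 667 mm⁴.
Hole 1 (subtracted): ⌀24, A = 452.39 mm², x = 50 mm, Ī = 16 286 mm⁴.
Hole 2 (subtracted): ⌀24, A = 452.39 mm², x = 100 mm, Ī = 16 286 mm⁴.
Hole 3 (subtracted): ⌀24, A = 452.39 mm², x = 150 mm, Ī = 16 286 mm⁴.
By symmetry the centroid is at mid-width, x̄ = 100 mm.
Transfer each piece to the centroidal y-axis using Ī + A·d² with d = x − 100:
  plate: d = 0 mm → contributes +46 666 667 mm⁴
  hole 1: d = -50 mm → contributes −1 147 259 mm⁴
  hole 2: d = 0 mm → contributes −16 286 mm⁴
  hole 3: d = 50 mm → contributes −1 147 259 mm⁴
Total I = 44 355 862 mm⁴.

Iy ≈ 4.44 × 10⁷ mm⁴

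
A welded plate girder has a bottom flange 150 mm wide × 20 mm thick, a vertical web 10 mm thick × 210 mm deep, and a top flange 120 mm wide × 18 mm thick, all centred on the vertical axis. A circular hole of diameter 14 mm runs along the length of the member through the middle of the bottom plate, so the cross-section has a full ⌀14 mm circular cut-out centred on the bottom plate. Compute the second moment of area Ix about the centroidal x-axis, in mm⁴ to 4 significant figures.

Decompose the section into non-overlapping parts with the origin at the bottom-left of its bounding rectangle.
Bottom plate: 150 × 20, A = 3 000 mm², y = 10 mm, Ī = 100 000 mm⁴.
Web plate: 10 × 210, A = 2 100 mm², y = 125 mm, Ī = 7 717 500 mm⁴.
Top plate: 120 × 18, A = 2 160 mm², y = 239 mm, Ī = 58 320 mm⁴.
Hole (subtracted): ⌀14, A = 153.938 mm², y = 10 mm, Ī = 1885.74 mm⁴.
Centroid: ȳ = ΣA·y / ΣA = 113.593 mm.
Transfer each piece to the centroidal x-axis using Ī + A·d² with d = y − 113.593:
  bottom plate: d = -103.593 mm → contributes +32 294 680 mm⁴
  web plate: d = 11.4068 mm → contributes +7 990 740 mm⁴
  top plate: d = 125.407 mm → contributes +34 028 326 mm⁴
  hole: d = -103.593 mm → contributes −1 653 881 mm⁴
Total I = 72 659 865 mm⁴.

Ix ≈ 7.266 × 10⁷ mm⁴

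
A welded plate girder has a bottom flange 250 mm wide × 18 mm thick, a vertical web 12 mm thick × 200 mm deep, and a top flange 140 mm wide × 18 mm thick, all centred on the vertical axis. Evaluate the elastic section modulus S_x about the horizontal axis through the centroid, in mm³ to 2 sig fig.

Break the section into simple shapes (no overlaps), measuring from the bottom-left corner of the bounding box.
Bottom plate: 250 × 18, A = 4 500 mm², y = 9 mm, Ī = 121 500 mm⁴.
Web plate: 12 × 200, A = 2 400 mm², y = 118 mm, Ī = 8 000 000 mm⁴.
Top plate: 140 × 18, A = 2 520 mm², y = 227 mm, Ī = 68 040 mm⁴.
Centroid: ȳ = ΣA·y / ΣA = 95.09 mm.
Transfer each piece to the horizontal axis through the centroid using Ī + A·d² with d = y − 95.09:
  bottom plate: d = -86.09 mm → contributes +33 472 555 mm⁴
  web plate: d = 22.91 mm → contributes +9 259 774 mm⁴
  top plate: d = 131.9 mm → contributes +43 917 216 mm⁴
Total I = 86 649 545 mm⁴.
Extreme fibre distance c = 140.9 mm; S = I/c = 614 925 mm³.

S_x ≈ 6.1 × 10⁵ mm³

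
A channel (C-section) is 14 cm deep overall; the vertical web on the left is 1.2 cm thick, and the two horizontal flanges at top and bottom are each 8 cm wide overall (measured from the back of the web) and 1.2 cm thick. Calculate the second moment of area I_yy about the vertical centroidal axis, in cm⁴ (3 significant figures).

I_yy ≈ 197 cm⁴

Split into non-overlapping primitives; take the origin at the lower-left of the bounding box.
Web: 1.2 × 14, A = 16.8 cm², x = 0.6 cm, Ī = 2.016 cm⁴.
Top flange (beyond web): 6.8 × 1.2, A = 8.16 cm², x = 4.6 cm, Ī = 31.443 cm⁴.
Bottom flange (beyond web): 6.8 × 1.2, A = 8.16 cm², x = 4.6 cm, Ī = 31.443 cm⁴.
Centroid: x̄ = ΣA·x / ΣA = 2.571 cm.
Transfer each piece to the vertical centroidal axis using Ī + A·d² with d = x − 2.571:
  web: d = -1.971 cm → contributes +67.282 cm⁴
  top flange (beyond web): d = 2.029 cm → contributes +65.036 cm⁴
  bottom flange (beyond web): d = 2.029 cm → contributes +65.036 cm⁴
Total I = 197.35 cm⁴.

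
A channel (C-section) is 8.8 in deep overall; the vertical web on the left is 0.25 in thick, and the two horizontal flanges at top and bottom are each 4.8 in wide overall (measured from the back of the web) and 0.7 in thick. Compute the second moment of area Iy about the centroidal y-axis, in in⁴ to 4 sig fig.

Iy ≈ 20.42 in⁴

Split into non-overlapping primitives; take the origin at the lower-left of the bounding box.
Web: 0.25 × 8.8, A = 2.2 in², x = 0.125 in, Ī = 0.0114583 in⁴.
Top flange (beyond web): 4.55 × 0.7, A = 3.185 in², x = 2.525 in, Ī = 5.49479 in⁴.
Bottom flange (beyond web): 4.55 × 0.7, A = 3.185 in², x = 2.525 in, Ī = 5.49479 in⁴.
Centroid: x̄ = ΣA·x / ΣA = 1.9089 in.
Transfer each piece to the centroidal y-axis using Ī + A·d² with d = x − 1.9089:
  web: d = -1.7839 in → contributes +7.0125 in⁴
  top flange (beyond web): d = 0.616103 in → contributes +6.70376 in⁴
  bottom flange (beyond web): d = 0.616103 in → contributes +6.70376 in⁴
Total I = 20.42 in⁴.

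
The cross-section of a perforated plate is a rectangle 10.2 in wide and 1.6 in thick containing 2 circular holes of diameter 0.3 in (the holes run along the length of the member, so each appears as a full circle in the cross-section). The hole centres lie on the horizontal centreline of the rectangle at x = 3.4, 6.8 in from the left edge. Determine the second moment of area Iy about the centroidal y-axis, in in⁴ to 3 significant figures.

Split into non-overlapping primitives; take the origin at the lower-left of the bounding box.
Plate: 10.2 × 1.6, A = 16.32 in², x = 5.1 in, Ī = 141.49 in⁴.
Hole 1 (subtracted): ⌀0.3, A = 0.070686 in², x = 3.4 in, Ī = 0.00039761 in⁴.
Hole 2 (subtracted): ⌀0.3, A = 0.070686 in², x = 6.8 in, Ī = 0.00039761 in⁴.
By symmetry the centroid is at mid-width, x̄ = 5.1 in.
Transfer each piece to the centroidal y-axis using Ī + A·d² with d = x − 5.1:
  plate: d = 0 in → contributes +141.49 in⁴
  hole 1: d = -1.7 in → contributes −0.20468 in⁴
  hole 2: d = 1.7 in → contributes −0.20468 in⁴
Total I = 141.09 in⁴.

Iy ≈ 141 in⁴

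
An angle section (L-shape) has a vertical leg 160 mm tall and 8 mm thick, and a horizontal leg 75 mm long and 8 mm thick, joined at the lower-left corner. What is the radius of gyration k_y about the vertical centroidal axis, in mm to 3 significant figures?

Break the section into simple shapes (no overlaps), measuring from the bottom-left corner of the bounding box.
Vertical leg: 8 × 160, A = 1 280 mm², x = 4 mm, Ī = 6826.7 mm⁴.
Horizontal leg (remainder): 67 × 8, A = 536 mm², x = 41.5 mm, Ī = 200 509 mm⁴.
Centroid: x̄ = ΣA·x / ΣA = 15.068 mm.
Transfer each piece to the vertical centroidal axis using Ī + A·d² with d = x − 15.068:
  vertical leg: d = -11.068 mm → contributes +163 635 mm⁴
  horizontal leg (remainder): d = 26.432 mm → contributes +574 977 mm⁴
Total I = 738 613 mm⁴.
Radius of gyration: k = √(I/A) = √(738 613 / 1 816) = 20.167 mm.

k_y ≈ 20.2 mm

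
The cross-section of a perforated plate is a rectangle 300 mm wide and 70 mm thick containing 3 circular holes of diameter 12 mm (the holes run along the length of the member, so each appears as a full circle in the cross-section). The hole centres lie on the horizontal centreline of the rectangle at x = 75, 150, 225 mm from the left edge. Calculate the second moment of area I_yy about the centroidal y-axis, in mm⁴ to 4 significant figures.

I_yy ≈ 1.562 × 10⁸ mm⁴

Split into non-overlapping primitives; take the origin at the lower-left of the bounding box.
Plate: 300 × 70, A = 21 000 mm², x = 150 mm, Ī = 157 500 000 mm⁴.
Hole 1 (subtracted): ⌀12, A = 113.097 mm², x = 75 mm, Ī = 1017.88 mm⁴.
Hole 2 (subtracted): ⌀12, A = 113.097 mm², x = 150 mm, Ī = 1017.88 mm⁴.
Hole 3 (subtracted): ⌀12, A = 113.097 mm², x = 225 mm, Ī = 1017.88 mm⁴.
By symmetry the centroid is at mid-width, x̄ = 150 mm.
Transfer each piece to the centroidal y-axis using Ī + A·d² with d = x − 150:
  plate: d = 0 mm → contributes +157 500 000 mm⁴
  hole 1: d = -75 mm → contributes −637 190 mm⁴
  hole 2: d = 0 mm → contributes −1017.88 mm⁴
  hole 3: d = 75 mm → contributes −637 190 mm⁴
Total I = 156 224 601 mm⁴.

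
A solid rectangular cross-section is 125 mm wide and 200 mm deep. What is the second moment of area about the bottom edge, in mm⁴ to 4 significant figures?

The section: 125 × 200, A = 25 000 mm², y = 100 mm, Ī = 83 333 333 mm⁴.
Transfer it to the base of the section using Ī + A·d² with d = y − 0:
  the section: d = 100 mm → contributes +333 333 333 mm⁴
Total I = 333 333 333 mm⁴.

I_base ≈ 3.333 × 10⁸ mm⁴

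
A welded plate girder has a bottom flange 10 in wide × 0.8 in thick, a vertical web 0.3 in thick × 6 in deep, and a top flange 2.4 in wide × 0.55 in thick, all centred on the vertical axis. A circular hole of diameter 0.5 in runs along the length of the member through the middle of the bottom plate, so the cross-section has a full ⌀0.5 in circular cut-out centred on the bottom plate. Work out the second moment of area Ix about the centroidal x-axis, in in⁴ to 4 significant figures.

Decompose the section into non-overlapping parts with the origin at the bottom-left of its bounding rectangle.
Bottom plate: 10 × 0.8, A = 8 in², y = 0.4 in, Ī = 0.426667 in⁴.
Web plate: 0.3 × 6, A = 1.8 in², y = 3.8 in, Ī = 5.4 in⁴.
Top plate: 2.4 × 0.55, A = 1.32 in², y = 7.075 in, Ī = 0.033275 in⁴.
Hole (subtracted): ⌀0.5, A = 0.19635 in², y = 0.4 in, Ī = 0.00306796 in⁴.
Centroid: ȳ = ΣA·y / ΣA = 1.76685 in.
Transfer each piece to the centroidal x-axis using Ī + A·d² with d = y − 1.76685:
  bottom plate: d = -1.36685 in → contributes +15.3729 in⁴
  web plate: d = 2.03315 in → contributes +12.8407 in⁴
  top plate: d = 5.30815 in → contributes +37.2262 in⁴
  hole: d = -1.36685 in → contributes −0.369904 in⁴
Total I = 65.0698 in⁴.

Ix ≈ 65.07 in⁴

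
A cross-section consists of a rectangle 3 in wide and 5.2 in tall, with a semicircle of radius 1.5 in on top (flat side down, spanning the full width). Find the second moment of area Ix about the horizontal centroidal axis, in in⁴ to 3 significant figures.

Ix ≈ 65.9 in⁴

Treat the section as a set of non-overlapping primitives; coordinates are from the bounding-box lower-left.
Rectangular body: 3 × 5.2, A = 15.6 in², y = 2.6 in, Ī = 35.152 in⁴.
Semicircular cap: semicircle r = 1.5, A = 3.5343 in², y = 5.8366 in, Ī = 0.55564 in⁴.
Centroid: ȳ = ΣA·y / ΣA = 3.1978 in.
Transfer each piece to the horizontal centroidal axis using Ī + A·d² with d = y − 3.1978:
  rectangular body: d = -0.59784 in → contributes +40.728 in⁴
  semicircular cap: d = 2.6388 in → contributes +25.166 in⁴
Total I = 65.893 in⁴.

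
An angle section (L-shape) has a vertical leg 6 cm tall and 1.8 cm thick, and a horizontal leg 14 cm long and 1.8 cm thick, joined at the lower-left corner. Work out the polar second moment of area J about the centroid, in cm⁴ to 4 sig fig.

J ≈ 700.3 cm⁴

Break the section into simple shapes (no overlaps), measuring from the bottom-left corner of the bounding box.
Vertical leg: 1.8 × 6, A = 10.8 cm², y = 3 cm, Ī = 32.4 cm⁴.
Horizontal leg (remainder): 12.2 × 1.8, A = 21.96 cm², y = 0.9 cm, Ī = 5.9292 cm⁴.
Centroid: ȳ = ΣA·y / ΣA = 1.59231 cm.
Transfer each piece to the centroidal x-axis using Ī + A·d² with d = y − 1.59231:
  vertical leg: d = 1.40769 cm → contributes +53.8013 cm⁴
  horizontal leg (remainder): d = -0.692308 cm → contributes +16.4544 cm⁴
Total I = 70.2557 cm⁴.
For the y-axis: x̄ = 5.59231 cm.
Repeating about the centroidal y-axis gives I_y = 630.032 cm⁴.
Polar second moment: J = I_x + I_y = 700.287 cm⁴.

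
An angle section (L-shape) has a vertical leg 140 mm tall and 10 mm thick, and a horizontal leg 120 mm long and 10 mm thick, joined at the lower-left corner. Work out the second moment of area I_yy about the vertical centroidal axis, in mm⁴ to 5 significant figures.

Break the section into simple shapes (no overlaps), measuring from the bottom-left corner of the bounding box.
Vertical leg: 10 × 140, A = 1 400 mm², x = 5 mm, Ī = 11666.67 mm⁴.
Horizontal leg (remainder): 110 × 10, A = 1 100 mm², x = 65 mm, Ī = 1 109 167 mm⁴.
Centroid: x̄ = ΣA·x / ΣA = 31.4 mm.
Transfer each piece to the vertical centroidal axis using Ī + A·d² with d = x − 31.4:
  vertical leg: d = -26.4 mm → contributes +987410.7 mm⁴
  horizontal leg (remainder): d = 33.6 mm → contributes +2 351 023 mm⁴
Total I = 3 338 433 mm⁴.

I_yy ≈ 3.3384 × 10⁶ mm⁴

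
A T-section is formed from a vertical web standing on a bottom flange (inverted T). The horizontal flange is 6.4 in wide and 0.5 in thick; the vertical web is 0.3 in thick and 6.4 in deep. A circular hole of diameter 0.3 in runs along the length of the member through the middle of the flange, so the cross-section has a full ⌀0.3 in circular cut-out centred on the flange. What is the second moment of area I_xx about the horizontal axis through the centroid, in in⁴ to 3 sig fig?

I_xx ≈ 20.8 in⁴

Split into non-overlapping primitives; take the origin at the lower-left of the bounding box.
Flange: 6.4 × 0.5, A = 3.2 in², y = 0.25 in, Ī = 0.066667 in⁴.
Web: 0.3 × 6.4, A = 1.92 in², y = 3.7 in, Ī = 6.5536 in⁴.
Hole (subtracted): ⌀0.3, A = 0.070686 in², y = 0.25 in, Ī = 0.00039761 in⁴.
Centroid: ȳ = ΣA·y / ΣA = 1.5619 in.
Transfer each piece to the horizontal axis through the centroid using Ī + A·d² with d = y − 1.5619:
  flange: d = -1.3119 in → contributes +5.5738 in⁴
  web: d = 2.1381 in → contributes +15.331 in⁴
  hole: d = -1.3119 in → contributes −0.12205 in⁴
Total I = 20.783 in⁴.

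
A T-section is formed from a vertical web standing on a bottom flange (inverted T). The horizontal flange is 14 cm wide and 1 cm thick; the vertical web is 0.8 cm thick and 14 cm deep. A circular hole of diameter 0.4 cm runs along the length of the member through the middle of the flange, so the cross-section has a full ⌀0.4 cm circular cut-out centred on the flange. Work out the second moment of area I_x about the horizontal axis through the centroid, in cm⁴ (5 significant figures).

Split into non-overlapping primitives; take the origin at the lower-left of the bounding box.
Flange: 14 × 1, A = 14 cm², y = 0.5 cm, Ī = 1.166667 cm⁴.
Web: 0.8 × 14, A = 11.2 cm², y = 8 cm, Ī = 182.9333 cm⁴.
Hole (subtracted): ⌀0.4, A = 0.1256637 cm², y = 0.5 cm, Ī = 0.001256637 cm⁴.
Centroid: ȳ = ΣA·y / ΣA = 3.850039 cm.
Transfer each piece to the horizontal axis through the centroid using Ī + A·d² with d = y − 3.850039:
  flange: d = -3.350039 cm → contributes +158.2853 cm⁴
  web: d = 4.149961 cm → contributes +375.8217 cm⁴
  hole: d = -3.350039 cm → contributes −1.41155 cm⁴
Total I = 532.6955 cm⁴.

I_x ≈ 532.70 cm⁴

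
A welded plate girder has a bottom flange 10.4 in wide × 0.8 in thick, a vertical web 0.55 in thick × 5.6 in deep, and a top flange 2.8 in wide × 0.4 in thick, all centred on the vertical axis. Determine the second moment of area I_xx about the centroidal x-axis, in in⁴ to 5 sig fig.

Split into non-overlapping primitives; take the origin at the lower-left of the bounding box.
Bottom plate: 10.4 × 0.8, A = 8.32 in², y = 0.4 in, Ī = 0.4437333 in⁴.
Web plate: 0.55 × 5.6, A = 3.08 in², y = 3.6 in, Ī = 8.049067 in⁴.
Top plate: 2.8 × 0.4, A = 1.12 in², y = 6.6 in, Ī = 0.01493333 in⁴.
Centroid: ȳ = ΣA·y / ΣA = 1.741853 in.
Transfer each piece to the centroidal x-axis using Ī + A·d² with d = y − 1.741853:
  bottom plate: d = -1.341853 in → contributes +15.42447 in⁴
  web plate: d = 1.858147 in → contributes +18.68341 in⁴
  top plate: d = 4.858147 in → contributes +26.44872 in⁴
Total I = 60.5566 in⁴.

I_xx ≈ 60.557 in⁴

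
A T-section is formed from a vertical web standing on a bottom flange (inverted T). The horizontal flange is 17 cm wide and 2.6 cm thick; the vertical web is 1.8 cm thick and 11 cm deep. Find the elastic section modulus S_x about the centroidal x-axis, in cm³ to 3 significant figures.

S_x ≈ 84.0 cm³

Decompose the section into non-overlapping parts with the origin at the bottom-left of its bounding rectangle.
Flange: 17 × 2.6, A = 44.2 cm², y = 1.3 cm, Ī = 24.899 cm⁴.
Web: 1.8 × 11, A = 19.8 cm², y = 8.1 cm, Ī = 199.65 cm⁴.
Centroid: ȳ = ΣA·y / ΣA = 3.4038 cm.
Transfer each piece to the centroidal x-axis using Ī + A·d² with d = y − 3.4038:
  flange: d = -2.1038 cm → contributes +220.52 cm⁴
  web: d = 4.6963 cm → contributes +636.33 cm⁴
Total I = 856.85 cm⁴.
Extreme fibre distance c = 10.196 cm; S = I/c = 84.036 cm³.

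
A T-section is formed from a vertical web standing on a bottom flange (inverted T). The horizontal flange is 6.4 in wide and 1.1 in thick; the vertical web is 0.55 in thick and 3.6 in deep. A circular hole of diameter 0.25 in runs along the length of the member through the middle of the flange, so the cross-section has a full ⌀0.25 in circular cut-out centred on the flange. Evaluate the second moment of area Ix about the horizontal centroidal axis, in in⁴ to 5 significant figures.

Ix ≈ 11.369 in⁴

Split into non-overlapping primitives; take the origin at the lower-left of the bounding box.
Flange: 6.4 × 1.1, A = 7.04 in², y = 0.55 in, Ī = 0.7098667 in⁴.
Web: 0.55 × 3.6, A = 1.98 in², y = 2.9 in, Ī = 2.1384 in⁴.
Hole (subtracted): ⌀0.25, A = 0.04908739 in², y = 0.55 in, Ī = 0.0001917476 in⁴.
Centroid: ȳ = ΣA·y / ΣA = 1.068676 in.
Transfer each piece to the horizontal centroidal axis using Ī + A·d² with d = y − 1.068676:
  flange: d = -0.5186763 in → contributes +2.603804 in⁴
  web: d = 1.831324 in → contributes +8.778818 in⁴
  hole: d = -0.5186763 in → contributes −0.01339749 in⁴
Total I = 11.36922 in⁴.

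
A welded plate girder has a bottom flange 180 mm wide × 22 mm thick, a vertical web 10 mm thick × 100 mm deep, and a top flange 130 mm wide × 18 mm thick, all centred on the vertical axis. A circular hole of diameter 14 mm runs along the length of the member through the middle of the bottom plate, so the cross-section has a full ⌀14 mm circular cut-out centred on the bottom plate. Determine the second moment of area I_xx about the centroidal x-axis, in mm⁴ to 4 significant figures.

I_xx ≈ 2.212 × 10⁷ mm⁴

Split into non-overlapping primitives; take the origin at the lower-left of the bounding box.
Bottom plate: 180 × 22, A = 3 960 mm², y = 11 mm, Ī = 159 720 mm⁴.
Web plate: 10 × 100, A = 1 000 mm², y = 72 mm, Ī = 833 333 mm⁴.
Top plate: 130 × 18, A = 2 340 mm², y = 131 mm, Ī = 63 180 mm⁴.
Hole (subtracted): ⌀14, A = 153.938 mm², y = 11 mm, Ī = 1885.74 mm⁴.
Centroid: ȳ = ΣA·y / ΣA = 58.8305 mm.
Transfer each piece to the centroidal x-axis using Ī + A·d² with d = y − 58.8305:
  bottom plate: d = -47.8305 mm → contributes +9 219 252 mm⁴
  web plate: d = 13.1695 mm → contributes +1 006 768 mm⁴
  top plate: d = 72.1695 mm → contributes +12 250 909 mm⁴
  hole: d = -47.8305 mm → contributes −354 059 mm⁴
Total I = 22 122 869 mm⁴.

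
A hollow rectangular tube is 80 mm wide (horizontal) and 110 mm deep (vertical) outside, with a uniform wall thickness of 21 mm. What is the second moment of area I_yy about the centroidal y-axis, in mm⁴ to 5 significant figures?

I_yy ≈ 4.3824 × 10⁶ mm⁴

Split into non-overlapping primitives; take the origin at the lower-left of the bounding box.
Outer rectangle: 80 × 110, A = 8 800 mm², x = 40 mm, Ī = 4 693 333 mm⁴.
Inner void (subtracted): 38 × 68, A = 2 584 mm², x = 40 mm, Ī = 310941.3 mm⁴.
By symmetry the centroid is at mid-width, x̄ = 40 mm.
All pieces are centred on the centroidal y-axis, so I = ΣĪ (holes subtracted) = 4 382 392 mm⁴.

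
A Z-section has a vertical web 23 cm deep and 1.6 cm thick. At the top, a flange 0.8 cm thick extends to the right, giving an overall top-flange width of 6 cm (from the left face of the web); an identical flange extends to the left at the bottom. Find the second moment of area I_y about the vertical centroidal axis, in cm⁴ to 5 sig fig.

I_y ≈ 82.569 cm⁴

Treat the section as a set of non-overlapping primitives; coordinates are from the bounding-box lower-left.
Web: 1.6 × 23, A = 36.8 cm², x = 5.2 cm, Ī = 7.850667 cm⁴.
Top flange (beyond web): 4.4 × 0.8, A = 3.52 cm², x = 8.2 cm, Ī = 5.678933 cm⁴.
Bottom flange (beyond web): 4.4 × 0.8, A = 3.52 cm², x = 2.2 cm, Ī = 5.678933 cm⁴.
Centroid: x̄ = ΣA·x / ΣA = 5.2 cm.
Transfer each piece to the vertical centroidal axis using Ī + A·d² with d = x − 5.2:
  web: d = 0 cm → contributes +7.850667 cm⁴
  top flange (beyond web): d = 3 cm → contributes +37.35893 cm⁴
  bottom flange (beyond web): d = -3 cm → contributes +37.35893 cm⁴
Total I = 82.56853 cm⁴.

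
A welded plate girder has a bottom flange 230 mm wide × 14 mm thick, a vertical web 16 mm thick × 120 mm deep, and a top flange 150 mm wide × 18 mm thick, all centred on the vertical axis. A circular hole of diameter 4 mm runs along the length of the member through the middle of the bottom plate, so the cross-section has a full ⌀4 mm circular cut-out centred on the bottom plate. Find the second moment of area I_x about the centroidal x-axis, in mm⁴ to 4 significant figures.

Split into non-overlapping primitives; take the origin at the lower-left of the bounding box.
Bottom plate: 230 × 14, A = 3 220 mm², y = 7 mm, Ī = 52593.3 mm⁴.
Web plate: 16 × 120, A = 1 920 mm², y = 74 mm, Ī = 2 304 000 mm⁴.
Top plate: 150 × 18, A = 2 700 mm², y = 143 mm, Ī = 72 900 mm⁴.
Hole (subtracted): ⌀4, A = 12.5664 mm², y = 7 mm, Ī = 12.5664 mm⁴.
Centroid: ȳ = ΣA·y / ΣA = 70.3464 mm.
Transfer each piece to the centroidal x-axis using Ī + A·d² with d = y − 70.3464:
  bottom plate: d = -63.3464 mm → contributes +12 973 715 mm⁴
  web plate: d = 3.65357 mm → contributes +2 329 629 mm⁴
  top plate: d = 72.6536 mm → contributes +14 324 960 mm⁴
  hole: d = -63.3464 mm → contributes −50438.5 mm⁴
Total I = 29 577 865 mm⁴.

I_x ≈ 2.958 × 10⁷ mm⁴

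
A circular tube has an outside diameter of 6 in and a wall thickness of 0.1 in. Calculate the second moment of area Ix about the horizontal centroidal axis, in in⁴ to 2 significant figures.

Ix ≈ 8.1 in⁴

Break the section into simple shapes (no overlaps), measuring from the bottom-left corner of the bounding box.
Outer circle: ⌀6, A = 28.27 in², y = 3 in, Ī = 63.62 in⁴.
Bore (subtracted): ⌀5.8, A = 26.42 in², y = 3 in, Ī = 55.55 in⁴.
By symmetry the centroid is at mid-height, ȳ = 3 in.
All pieces are centred on the horizontal centroidal axis, so I = ΣĪ (holes subtracted) = 8.068 in⁴.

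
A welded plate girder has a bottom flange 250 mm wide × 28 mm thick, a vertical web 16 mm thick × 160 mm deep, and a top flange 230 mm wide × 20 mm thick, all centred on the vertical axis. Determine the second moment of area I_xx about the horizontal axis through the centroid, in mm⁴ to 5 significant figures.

Treat the section as a set of non-overlapping primitives; coordinates are from the bounding-box lower-left.
Bottom plate: 250 × 28, A = 7 000 mm², y = 14 mm, Ī = 457333.3 mm⁴.
Web plate: 16 × 160, A = 2 560 mm², y = 108 mm, Ī = 5 461 333 mm⁴.
Top plate: 230 × 20, A = 4 600 mm², y = 198 mm, Ī = 153333.3 mm⁴.
Centroid: ȳ = ΣA·y / ΣA = 90.76836 mm.
Transfer each piece to the horizontal axis through the centroid using Ī + A·d² with d = y − 90.76836:
  bottom plate: d = -76.76836 mm → contributes +41 711 003 mm⁴
  web plate: d = 17.23164 mm → contributes +6 221 473 mm⁴
  top plate: d = 107.2316 mm → contributes +53 047 005 mm⁴
Total I = 100 979 480 mm⁴.

I_xx ≈ 1.0098 × 10⁸ mm⁴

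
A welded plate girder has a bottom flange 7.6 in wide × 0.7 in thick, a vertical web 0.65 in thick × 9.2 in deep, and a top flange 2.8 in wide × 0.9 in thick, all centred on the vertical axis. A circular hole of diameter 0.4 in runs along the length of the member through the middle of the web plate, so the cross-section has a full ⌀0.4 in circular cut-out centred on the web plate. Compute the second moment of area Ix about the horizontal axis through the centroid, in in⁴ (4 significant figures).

Ix ≈ 223.7 in⁴

Split into non-overlapping primitives; take the origin at the lower-left of the bounding box.
Bottom plate: 7.6 × 0.7, A = 5.32 in², y = 0.35 in, Ī = 0.217233 in⁴.
Web plate: 0.65 × 9.2, A = 5.98 in², y = 5.3 in, Ī = 42.1789 in⁴.
Top plate: 2.8 × 0.9, A = 2.52 in², y = 10.35 in, Ī = 0.1701 in⁴.
Hole (subtracted): ⌀0.4, A = 0.125664 in², y = 5.3 in, Ī = 0.00125664 in⁴.
Centroid: ȳ = ΣA·y / ΣA = 4.3063 in.
Transfer each piece to the horizontal axis through the centroid using Ī + A·d² with d = y − 4.3063:
  bottom plate: d = -3.9563 in → contributes +83.4877 in⁴
  web plate: d = 0.993695 in → contributes +48.0838 in⁴
  top plate: d = 6.0437 in → contributes +92.2163 in⁴
  hole: d = 0.993695 in → contributes −0.125341 in⁴
Total I = 223.662 in⁴.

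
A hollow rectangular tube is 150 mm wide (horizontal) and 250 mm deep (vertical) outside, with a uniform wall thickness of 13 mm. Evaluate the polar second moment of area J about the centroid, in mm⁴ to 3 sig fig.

Split into non-overlapping primitives; take the origin at the lower-left of the bounding box.
Outer rectangle: 150 × 250, A = 37 500 mm², y = 125 mm, Ī = 195 312 500 mm⁴.
Inner void (subtracted): 124 × 224, A = 27 776 mm², y = 125 mm, Ī = 116 140 715 mm⁴.
By symmetry the centroid is at mid-height, ȳ = 125 mm.
All pieces are centred on the centroidal x-axis, so I = ΣĪ (holes subtracted) = 79 171 785 mm⁴.
Repeating about the centroidal y-axis gives I_y = 34 722 185 mm⁴.
Polar second moment: J = I_x + I_y = 113 893 971 mm⁴.

J ≈ 1.14 × 10⁸ mm⁴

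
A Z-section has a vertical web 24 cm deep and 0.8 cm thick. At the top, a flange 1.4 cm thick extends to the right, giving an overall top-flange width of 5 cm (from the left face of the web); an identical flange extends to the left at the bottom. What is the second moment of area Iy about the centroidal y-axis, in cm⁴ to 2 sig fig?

Break the section into simple shapes (no overlaps), measuring from the bottom-left corner of the bounding box.
Web: 0.8 × 24, A = 19.2 cm², x = 4.6 cm, Ī = 1.024 cm⁴.
Top flange (beyond web): 4.2 × 1.4, A = 5.88 cm², x = 7.1 cm, Ī = 8.644 cm⁴.
Bottom flange (beyond web): 4.2 × 1.4, A = 5.88 cm², x = 2.1 cm, Ī = 8.644 cm⁴.
Centroid: x̄ = ΣA·x / ΣA = 4.6 cm.
Transfer each piece to the centroidal y-axis using Ī + A·d² with d = x − 4.6:
  web: d = 0 cm → contributes +1.024 cm⁴
  top flange (beyond web): d = 2.5 cm → contributes +45.39 cm⁴
  bottom flange (beyond web): d = -2.5 cm → contributes +45.39 cm⁴
Total I = 91.81 cm⁴.

Iy ≈ 92 cm⁴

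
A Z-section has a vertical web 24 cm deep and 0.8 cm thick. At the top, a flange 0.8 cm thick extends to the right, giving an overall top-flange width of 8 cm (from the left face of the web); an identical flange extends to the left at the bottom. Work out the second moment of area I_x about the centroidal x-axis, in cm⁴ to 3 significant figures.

Treat the section as a set of non-overlapping primitives; coordinates are from the bounding-box lower-left.
Web: 0.8 × 24, A = 19.2 cm², y = 12 cm, Ī = 921.6 cm⁴.
Top flange (beyond web): 7.2 × 0.8, A = 5.76 cm², y = 23.6 cm, Ī = 0.3072 cm⁴.
Bottom flange (beyond web): 7.2 × 0.8, A = 5.76 cm², y = 0.4 cm, Ī = 0.3072 cm⁴.
Centroid: ȳ = ΣA·y / ΣA = 12 cm.
Transfer each piece to the centroidal x-axis using Ī + A·d² with d = y − 12:
  web: d = 0 cm → contributes +921.6 cm⁴
  top flange (beyond web): d = 11.6 cm → contributes +775.37 cm⁴
  bottom flange (beyond web): d = -11.6 cm → contributes +775.37 cm⁴
Total I = 2472.3 cm⁴.

I_x ≈ 2470 cm⁴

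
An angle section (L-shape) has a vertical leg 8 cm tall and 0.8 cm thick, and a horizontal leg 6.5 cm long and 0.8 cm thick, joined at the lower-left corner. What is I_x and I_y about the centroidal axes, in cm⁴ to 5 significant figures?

I_x ≈ 68.886 cm⁴, I_y ≈ 40.813 cm⁴

Split into non-overlapping primitives; take the origin at the lower-left of the bounding box.
Vertical leg: 0.8 × 8, A = 6.4 cm², y = 4 cm, Ī = 34.13333 cm⁴.
Horizontal leg (remainder): 5.7 × 0.8, A = 4.56 cm², y = 0.4 cm, Ī = 0.2432 cm⁴.
Centroid: ȳ = ΣA·y / ΣA = 2.50219 cm.
Transfer each piece to the centroidal x-axis using Ī + A·d² with d = y − 2.50219:
  vertical leg: d = 1.49781 cm → contributes +48.49132 cm⁴
  horizontal leg (remainder): d = -2.10219 cm → contributes +20.39476 cm⁴
Total I = 68.88608 cm⁴.
For the y-axis: x̄ = 1.75219 cm.
Repeating about the centroidal y-axis gives I_y = 40.81308 cm⁴.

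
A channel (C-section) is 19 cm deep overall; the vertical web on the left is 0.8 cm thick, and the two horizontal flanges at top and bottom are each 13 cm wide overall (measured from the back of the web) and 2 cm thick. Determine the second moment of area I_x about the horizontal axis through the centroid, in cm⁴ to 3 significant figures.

I_x ≈ 4000 cm⁴

Split into non-overlapping primitives; take the origin at the lower-left of the bounding box.
Web: 0.8 × 19, A = 15.2 cm², y = 9.5 cm, Ī = 457.27 cm⁴.
Top flange (beyond web): 12.2 × 2, A = 24.4 cm², y = 18 cm, Ī = 8.1333 cm⁴.
Bottom flange (beyond web): 12.2 × 2, A = 24.4 cm², y = 1 cm, Ī = 8.1333 cm⁴.
By symmetry the centroid is at mid-height, ȳ = 9.5 cm.
Transfer each piece to the horizontal axis through the centroid using Ī + A·d² with d = y − 9.5:
  web: d = 0 cm → contributes +457.27 cm⁴
  top flange (beyond web): d = 8.5 cm → contributes +1 771 cm⁴
  bottom flange (beyond web): d = -8.5 cm → contributes +1 771 cm⁴
Total I = 3999.3 cm⁴.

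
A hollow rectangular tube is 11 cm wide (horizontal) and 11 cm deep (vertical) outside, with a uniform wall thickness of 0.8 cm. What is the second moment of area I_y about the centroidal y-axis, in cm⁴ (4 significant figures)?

Split into non-overlapping primitives; take the origin at the lower-left of the bounding box.
Outer rectangle: 11 × 11, A = 121 cm², x = 5.5 cm, Ī = 1220.08 cm⁴.
Inner void (subtracted): 9.4 × 9.4, A = 88.36 cm², x = 5.5 cm, Ī = 650.624 cm⁴.
By symmetry the centroid is at mid-width, x̄ = 5.5 cm.
All pieces are centred on the centroidal y-axis, so I = ΣĪ (holes subtracted) = 569.459 cm⁴.

I_y ≈ 569.5 cm⁴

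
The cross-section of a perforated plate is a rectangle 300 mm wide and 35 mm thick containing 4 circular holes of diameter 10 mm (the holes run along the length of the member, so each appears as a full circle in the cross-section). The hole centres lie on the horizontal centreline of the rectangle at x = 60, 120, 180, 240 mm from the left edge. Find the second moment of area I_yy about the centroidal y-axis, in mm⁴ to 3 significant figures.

Split into non-overlapping primitives; take the origin at the lower-left of the bounding box.
Plate: 300 × 35, A = 10 500 mm², x = 150 mm, Ī = 78 750 000 mm⁴.
Hole 1 (subtracted): ⌀10, A = 78.54 mm², x = 60 mm, Ī = 490.87 mm⁴.
Hole 2 (subtracted): ⌀10, A = 78.54 mm², x = 120 mm, Ī = 490.87 mm⁴.
Hole 3 (subtracted): ⌀10, A = 78.54 mm², x = 180 mm, Ī = 490.87 mm⁴.
Hole 4 (subtracted): ⌀10, A = 78.54 mm², x = 240 mm, Ī = 490.87 mm⁴.
By symmetry the centroid is at mid-width, x̄ = 150 mm.
Transfer each piece to the centroidal y-axis using Ī + A·d² with d = x − 150:
  plate: d = 0 mm → contributes +78 750 000 mm⁴
  hole 1: d = -90 mm → contributes −636 663 mm⁴
  hole 2: d = -30 mm → contributes −71 177 mm⁴
  hole 3: d = 30 mm → contributes −71 177 mm⁴
  hole 4: d = 90 mm → contributes −636 663 mm⁴
Total I = 77 334 320 mm⁴.

I_yy ≈ 7.73 × 10⁷ mm⁴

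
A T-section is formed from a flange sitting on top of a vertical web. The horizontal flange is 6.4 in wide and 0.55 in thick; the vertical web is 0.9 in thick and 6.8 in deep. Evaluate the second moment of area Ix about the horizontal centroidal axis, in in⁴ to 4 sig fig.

Treat the section as a set of non-overlapping primitives; coordinates are from the bounding-box lower-left.
Flange: 6.4 × 0.55, A = 3.52 in², y = 7.075 in, Ī = 0.0887333 in⁴.
Web: 0.9 × 6.8, A = 6.12 in², y = 3.4 in, Ī = 23.5824 in⁴.
Centroid: ȳ = ΣA·y / ΣA = 4.74191 in.
Transfer each piece to the horizontal centroidal axis using Ī + A·d² with d = y − 4.74191:
  flange: d = 2.33309 in → contributes +19.2492 in⁴
  web: d = -1.34191 in → contributes +34.6028 in⁴
Total I = 53.852 in⁴.

Ix ≈ 53.85 in⁴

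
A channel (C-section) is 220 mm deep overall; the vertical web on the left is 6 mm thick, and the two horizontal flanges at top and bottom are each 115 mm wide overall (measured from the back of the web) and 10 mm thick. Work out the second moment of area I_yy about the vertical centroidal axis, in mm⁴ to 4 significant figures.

Decompose the section into non-overlapping parts with the origin at the bottom-left of its bounding rectangle.
Web: 6 × 220, A = 1 320 mm², x = 3 mm, Ī = 3 960 mm⁴.
Top flange (beyond web): 109 × 10, A = 1 090 mm², x = 60.5 mm, Ī = 1 079 191 mm⁴.
Bottom flange (beyond web): 109 × 10, A = 1 090 mm², x = 60.5 mm, Ī = 1 079 191 mm⁴.
Centroid: x̄ = ΣA·x / ΣA = 38.8143 mm.
Transfer each piece to the vertical centroidal axis using Ī + A·d² with d = x − 38.8143:
  web: d = -35.8143 mm → contributes +1 697 075 mm⁴
  top flange (beyond web): d = 21.6857 mm → contributes +1 591 785 mm⁴
  bottom flange (beyond web): d = 21.6857 mm → contributes +1 591 785 mm⁴
Total I = 4 880 646 mm⁴.

I_yy ≈ 4.881 × 10⁶ mm⁴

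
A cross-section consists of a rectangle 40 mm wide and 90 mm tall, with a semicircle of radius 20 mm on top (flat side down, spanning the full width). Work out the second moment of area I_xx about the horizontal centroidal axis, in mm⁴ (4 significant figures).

Split into non-overlapping primitives; take the origin at the lower-left of the bounding box.
Rectangular body: 40 × 90, A = 3 600 mm², y = 45 mm, Ī = 2 430 000 mm⁴.
Semicircular cap: semicircle r = 20, A = 628.319 mm², y = 98.4883 mm, Ī = 17561.1 mm⁴.
Centroid: ȳ = ΣA·y / ΣA = 52.9482 mm.
Transfer each piece to the horizontal centroidal axis using Ī + A·d² with d = y − 52.9482:
  rectangular body: d = -7.94823 mm → contributes +2 657 428 mm⁴
  semicircular cap: d = 45.54 mm → contributes +1 320 627 mm⁴
Total I = 3 978 055 mm⁴.

I_xx ≈ 3.978 × 10⁶ mm⁴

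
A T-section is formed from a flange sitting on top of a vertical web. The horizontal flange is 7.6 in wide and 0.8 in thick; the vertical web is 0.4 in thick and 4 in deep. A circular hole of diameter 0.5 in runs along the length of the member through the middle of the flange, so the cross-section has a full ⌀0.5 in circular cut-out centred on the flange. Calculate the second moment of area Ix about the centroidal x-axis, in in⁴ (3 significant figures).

Ix ≈ 9.70 in⁴

Treat the section as a set of non-overlapping primitives; coordinates are from the bounding-box lower-left.
Flange: 7.6 × 0.8, A = 6.08 in², y = 4.4 in, Ī = 0.32427 in⁴.
Web: 0.4 × 4, A = 1.6 in², y = 2 in, Ī = 2.1333 in⁴.
Hole (subtracted): ⌀0.5, A = 0.19635 in², y = 4.4 in, Ī = 0.003068 in⁴.
Centroid: ȳ = ΣA·y / ΣA = 3.8869 in.
Transfer each piece to the centroidal x-axis using Ī + A·d² with d = y − 3.8869:
  flange: d = 0.51312 in → contributes +1.9251 in⁴
  web: d = -1.8869 in → contributes +7.8298 in⁴
  hole: d = 0.51312 in → contributes −0.054765 in⁴
Total I = 9.7002 in⁴.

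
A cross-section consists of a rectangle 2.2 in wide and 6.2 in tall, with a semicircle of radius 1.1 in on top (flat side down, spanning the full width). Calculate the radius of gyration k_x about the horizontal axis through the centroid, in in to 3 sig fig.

k_x ≈ 2.05 in

Decompose the section into non-overlapping parts with the origin at the bottom-left of its bounding rectangle.
Rectangular body: 2.2 × 6.2, A = 13.64 in², y = 3.1 in, Ī = 43.693 in⁴.
Semicircular cap: semicircle r = 1.1, A = 1.9007 in², y = 6.6669 in, Ī = 0.1607 in⁴.
Centroid: ȳ = ΣA·y / ΣA = 3.5362 in.
Transfer each piece to the horizontal axis through the centroid using Ī + A·d² with d = y − 3.5362:
  rectangular body: d = -0.43624 in → contributes +46.289 in⁴
  semicircular cap: d = 3.1306 in → contributes +18.789 in⁴
Total I = 65.078 in⁴.
Radius of gyration: k = √(I/A) = √(65.078 / 15.541) = 2.0464 in.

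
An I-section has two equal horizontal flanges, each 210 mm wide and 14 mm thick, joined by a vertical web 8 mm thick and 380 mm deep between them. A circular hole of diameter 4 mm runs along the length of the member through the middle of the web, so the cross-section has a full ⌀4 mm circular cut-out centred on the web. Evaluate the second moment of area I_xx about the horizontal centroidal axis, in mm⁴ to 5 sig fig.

I_xx ≈ 2.6487 × 10⁸ mm⁴

Treat the section as a set of non-overlapping primitives; coordinates are from the bounding-box lower-left.
Bottom flange: 210 × 14, A = 2 940 mm², y = 7 mm, Ī = 48 020 mm⁴.
Web: 8 × 380, A = 3 040 mm², y = 204 mm, Ī = 36 581 333 mm⁴.
Top flange: 210 × 14, A = 2 940 mm², y = 401 mm, Ī = 48 020 mm⁴.
Hole (subtracted): ⌀4, A = 12.56637 mm², y = 204 mm, Ī = 12.56637 mm⁴.
By symmetry the centroid is at mid-height, ȳ = 204 mm.
Transfer each piece to the horizontal centroidal axis using Ī + A·d² with d = y − 204:
  bottom flange: d = -197 mm → contributes +114 146 480 mm⁴
  web: d = 0 mm → contributes +36 581 333 mm⁴
  top flange: d = 197 mm → contributes +114 146 480 mm⁴
  hole: d = 0 mm → contributes −12.56637 mm⁴
Total I = 264 874 281 mm⁴.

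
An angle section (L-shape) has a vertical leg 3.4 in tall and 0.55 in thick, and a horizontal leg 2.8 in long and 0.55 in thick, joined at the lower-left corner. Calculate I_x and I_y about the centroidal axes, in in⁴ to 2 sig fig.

Split into non-overlapping primitives; take the origin at the lower-left of the bounding box.
Vertical leg: 0.55 × 3.4, A = 1.87 in², y = 1.7 in, Ī = 1.801 in⁴.
Horizontal leg (remainder): 2.25 × 0.55, A = 1.238 in², y = 0.275 in, Ī = 0.0312 in⁴.
Centroid: ȳ = ΣA·y / ΣA = 1.133 in.
Transfer each piece to the centroidal x-axis using Ī + A·d² with d = y − 1.133:
  vertical leg: d = 0.5675 in → contributes +2.404 in⁴
  horizontal leg (remainder): d = -0.8575 in → contributes +0.9412 in⁴
Total I = 3.345 in⁴.
For the y-axis: x̄ = 0.8325 in.
Repeating about the centroidal y-axis gives I_y = 2.029 in⁴.

I_x ≈ 3.3 in⁴, I_y ≈ 2.0 in⁴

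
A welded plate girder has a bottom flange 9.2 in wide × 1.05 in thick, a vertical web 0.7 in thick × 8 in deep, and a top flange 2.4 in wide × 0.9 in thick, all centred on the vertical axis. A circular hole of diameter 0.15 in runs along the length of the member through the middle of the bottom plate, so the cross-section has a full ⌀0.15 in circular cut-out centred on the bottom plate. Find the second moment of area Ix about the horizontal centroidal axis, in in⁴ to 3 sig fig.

Decompose the section into non-overlapping parts with the origin at the bottom-left of its bounding rectangle.
Bottom plate: 9.2 × 1.05, A = 9.66 in², y = 0.525 in, Ī = 0.88751 in⁴.
Web plate: 0.7 × 8, A = 5.6 in², y = 5.05 in, Ī = 29.867 in⁴.
Top plate: 2.4 × 0.9, A = 2.16 in², y = 9.5 in, Ī = 0.1458 in⁴.
Hole (subtracted): ⌀0.15, A = 0.017671 in², y = 0.525 in, Ī = 0.00002485 in⁴.
Centroid: ȳ = ΣA·y / ΣA = 3.0951 in.
Transfer each piece to the horizontal centroidal axis using Ī + A·d² with d = y − 3.0951:
  bottom plate: d = -2.5701 in → contributes +64.697 in⁴
  web plate: d = 1.9549 in → contributes +51.267 in⁴
  top plate: d = 6.4049 in → contributes +88.754 in⁴
  hole: d = -2.5701 in → contributes −0.11675 in⁴
Total I = 204.6 in⁴.

Ix ≈ 205 in⁴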